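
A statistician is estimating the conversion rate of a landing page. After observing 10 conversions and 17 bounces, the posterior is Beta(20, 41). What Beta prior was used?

Beta(10, 24)

Under Beta–binomial conjugacy the posterior parameters are (α+s, β+f).
Subtract the data counts: 20−10=10, 41−17=24.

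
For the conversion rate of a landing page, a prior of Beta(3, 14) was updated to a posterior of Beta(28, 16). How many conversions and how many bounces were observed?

A Beta(α, β) prior with s successes and f failures in binomial data gives a Beta(α+s, β+f) posterior.
Match parameters: s=28−3=25, f=16−14=2.

25 conversions and 2 bounces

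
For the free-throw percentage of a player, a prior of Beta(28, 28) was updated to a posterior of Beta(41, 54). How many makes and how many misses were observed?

A Beta(α, β) prior with s successes and f failures in binomial data gives a Beta(α+s, β+f) posterior.
So s = 41 − 28 = 13 and f = 54 − 28 = 26.

13 makes and 26 misses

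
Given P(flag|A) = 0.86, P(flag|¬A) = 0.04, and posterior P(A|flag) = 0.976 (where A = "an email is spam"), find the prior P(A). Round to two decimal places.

In odds form, posterior odds = prior odds × likelihood ratio, so prior odds = posterior odds ÷ LR.
Posterior odds = 0.976/(1−0.976) = 40.6667. LR = 0.86/0.04 = 21.5000.
Prior odds = 40.6667/21.5000 = 1.8915, so P(A) = 1.8915/(1+1.8915) ≈ 0.65.

P(A) = 0.65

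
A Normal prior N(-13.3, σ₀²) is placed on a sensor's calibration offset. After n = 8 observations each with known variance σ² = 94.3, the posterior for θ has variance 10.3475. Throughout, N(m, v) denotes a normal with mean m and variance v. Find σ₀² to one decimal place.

σ₀² = 84.7

For the Normal–Normal model with known σ², precisions add: τ_n = τ₀ + n/σ².
So 1/σ₀² = 1/10.3475 − 8/94.3 = 0.096642 − 0.084836 = 0.011806.
Hence σ₀² = 1/0.011806 ≈ 84.7.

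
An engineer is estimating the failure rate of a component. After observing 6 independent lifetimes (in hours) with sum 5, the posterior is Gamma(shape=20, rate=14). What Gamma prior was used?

For an exponential likelihood with a Gamma(α, β) prior on the rate, n observations with total T give posterior Gamma(α+n, β+T).
So α = 20 − 6 = 14 and β = 14 − 5 = 9.

Gamma(shape=14, rate=9)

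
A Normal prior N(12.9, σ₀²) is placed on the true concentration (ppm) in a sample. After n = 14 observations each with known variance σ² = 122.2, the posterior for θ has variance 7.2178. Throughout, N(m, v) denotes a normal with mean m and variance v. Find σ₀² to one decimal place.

For the Normal–Normal model with known σ², precisions add: τ_n = τ₀ + n/σ².
So 1/σ₀² = 1/7.2178 − 14/122.2 = 0.138546 − 0.114566 = 0.023980.
Hence σ₀² = 1/0.023980 ≈ 41.7.

σ₀² = 41.7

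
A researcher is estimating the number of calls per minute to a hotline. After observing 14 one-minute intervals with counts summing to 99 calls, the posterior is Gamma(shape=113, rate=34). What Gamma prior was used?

A Gamma(α, β) prior (rate parametrization) on a Poisson rate with n observations summing to S gives posterior Gamma(α+S, β+n).
So α = 113 − 99 = 14 and β = 34 − 14 = 20.

Gamma(shape=14, rate=20)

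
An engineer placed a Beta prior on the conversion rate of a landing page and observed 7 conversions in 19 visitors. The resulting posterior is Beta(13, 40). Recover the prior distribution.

Beta is conjugate to the binomial likelihood: posterior = Beta(α+s, β+f).
Subtract the data counts: 13−7=6, 40−12=28.

Beta(6, 28)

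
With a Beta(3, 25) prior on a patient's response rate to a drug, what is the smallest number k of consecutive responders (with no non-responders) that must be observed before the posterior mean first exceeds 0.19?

k = 3

After k responders and 0 non-responders the posterior is Beta(3+k, 25), with mean (3+k)/(3+25+k).
Set (3+k)/(28+k) > 0.19 and solve: k > (0.19·28 − 3)/(1 − 0.19) = 2.864.
The smallest integer exceeding 2.864 is 3.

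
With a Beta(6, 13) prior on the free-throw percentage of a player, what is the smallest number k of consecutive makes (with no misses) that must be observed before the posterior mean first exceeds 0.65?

After k makes and 0 misses the posterior is Beta(6+k, 13), with mean (6+k)/(6+13+k).
Set (6+k)/(19+k) > 0.65 and solve: k > (0.65·19 − 6)/(1 − 0.65) = 18.143.
The smallest integer exceeding 18.143 is 19, and checking k=19: (25)/(38) = 0.6579 > 0.65.

k = 19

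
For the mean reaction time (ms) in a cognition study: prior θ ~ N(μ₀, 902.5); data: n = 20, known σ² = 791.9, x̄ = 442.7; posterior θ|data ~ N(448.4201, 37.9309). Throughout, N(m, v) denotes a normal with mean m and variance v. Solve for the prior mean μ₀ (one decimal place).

With known observation variance, the Normal–Normal posterior has precision τ_n = τ₀ + n/σ² and mean μ_n = (τ₀μ₀ + (n/σ²)x̄)/τ_n.
Here τ₀ = 1/902.5 = 0.001108 and τ_data = 20/791.9 = 0.025256, so τ_n = 0.026364.
Rearranging for μ₀: μ₀ = (μ_n·τ_n − τ_data·x̄)/τ₀ = (448.4201·0.026364 − 0.025256·442.7) / 0.001108 = 0.641316/0.001108 ≈ 578.8.

μ₀ = 578.8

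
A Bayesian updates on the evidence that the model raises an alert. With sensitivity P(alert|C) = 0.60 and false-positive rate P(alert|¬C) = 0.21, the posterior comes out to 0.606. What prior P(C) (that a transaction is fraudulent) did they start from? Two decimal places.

P(C) = 0.35

Bayes' rule in odds form gives O(C|E) = O(C)·[P(E|C)/P(E|¬C)], hence O(C) = O(C|E)/LR.
Posterior odds = 0.606/(1−0.606) = 1.5381. LR = 0.60/0.21 = 2.8571.
Prior odds = 1.5381/2.8571 = 0.5383, so P(C) = 0.5383/(1+0.5383) ≈ 0.35.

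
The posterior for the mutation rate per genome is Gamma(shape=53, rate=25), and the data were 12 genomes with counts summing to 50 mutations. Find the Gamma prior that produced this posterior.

A Gamma(α, β) prior (rate parametrization) on a Poisson rate with n observations summing to S gives posterior Gamma(α+S, β+n).
So α = 53 − 50 = 3 and β = 25 − 12 = 13.

Gamma(shape=3, rate=13)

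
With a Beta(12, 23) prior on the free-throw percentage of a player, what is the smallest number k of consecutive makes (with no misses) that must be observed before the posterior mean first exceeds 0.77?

After k makes and 0 misses the posterior is Beta(12+k, 23), with mean (12+k)/(12+23+k).
Set (12+k)/(35+k) > 0.77 and solve: k > (0.77·35 − 12)/(1 − 0.77) = 65.000.
The smallest integer exceeding 65.000 is 66, and checking k=66: (78)/(101) = 0.7723 > 0.77.

k = 66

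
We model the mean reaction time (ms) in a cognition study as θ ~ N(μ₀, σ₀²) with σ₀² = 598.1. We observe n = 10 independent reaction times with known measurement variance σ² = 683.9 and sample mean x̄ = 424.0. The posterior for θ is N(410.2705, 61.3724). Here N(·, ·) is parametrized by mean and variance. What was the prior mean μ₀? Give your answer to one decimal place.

μ₀ = 290.2

The posterior mean is a precision-weighted average: μ_n = (τ₀μ₀ + τ_data·x̄)/(τ₀+τ_data), with τ₀=1/σ₀² and τ_data=n/σ².
Here τ₀ = 1/598.1 = 0.001672 and τ_data = 10/683.9 = 0.014622, so τ_n = 0.016294.
Rearranging for μ₀: μ₀ = (μ_n·τ_n − τ_data·x̄)/τ₀ = (410.2705·0.016294 − 0.014622·424.0) / 0.001672 = 0.485220/0.001672 ≈ 290.2.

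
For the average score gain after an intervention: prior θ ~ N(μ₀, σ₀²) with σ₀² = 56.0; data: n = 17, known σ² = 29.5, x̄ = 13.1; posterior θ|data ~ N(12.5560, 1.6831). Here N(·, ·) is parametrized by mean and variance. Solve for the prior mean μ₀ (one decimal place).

With known observation variance, the Normal–Normal posterior has precision τ_n = τ₀ + n/σ² and mean μ_n = (τ₀μ₀ + (n/σ²)x̄)/τ_n.
Here τ₀ = 1/56.0 = 0.017857 and τ_data = 17/29.5 = 0.576271, so τ_n = 0.594128.
Rearranging for μ₀: μ₀ = (μ_n·τ_n − τ_data·x̄)/τ₀ = (12.5560·0.594128 − 0.576271·13.1) / 0.017857 = -0.089279/0.017857 ≈ -5.0.

μ₀ = -5.0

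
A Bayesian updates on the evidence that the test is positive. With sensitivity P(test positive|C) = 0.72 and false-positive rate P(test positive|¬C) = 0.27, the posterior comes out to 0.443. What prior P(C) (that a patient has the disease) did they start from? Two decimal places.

P(C) = 0.23

Bayes' rule in odds form gives O(C|E) = O(C)·[P(E|C)/P(E|¬C)], hence O(C) = O(C|E)/LR.
Posterior odds = 0.443/(1−0.443) = 0.7953. LR = 0.72/0.27 = 2.6667.
Prior odds = 0.7953/2.6667 = 0.2982, so P(C) = 0.2982/(1+0.2982) ≈ 0.23.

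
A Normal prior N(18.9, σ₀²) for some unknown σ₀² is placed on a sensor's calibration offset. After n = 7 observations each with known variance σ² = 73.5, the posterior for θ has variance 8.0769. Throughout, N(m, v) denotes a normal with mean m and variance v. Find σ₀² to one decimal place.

σ₀² = 35.0

For the Normal–Normal model with known σ², precisions add: τ_n = τ₀ + n/σ².
So 1/σ₀² = 1/8.0769 − 7/73.5 = 0.123810 − 0.095238 = 0.028572.
Hence σ₀² = 1/0.028572 ≈ 35.0.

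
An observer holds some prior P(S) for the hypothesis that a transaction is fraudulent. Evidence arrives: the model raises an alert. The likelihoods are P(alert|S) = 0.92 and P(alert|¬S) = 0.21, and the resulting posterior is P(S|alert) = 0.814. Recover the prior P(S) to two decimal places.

Bayes' rule in odds form gives O(S|E) = O(S)·[P(E|S)/P(E|¬S)], hence O(S) = O(S|E)/LR.
Posterior odds = 0.814/(1−0.814) = 4.3763. LR = 0.92/0.21 = 4.3810.
Prior odds = 4.3763/4.3810 = 0.9989, so P(S) = 0.9989/(1+0.9989) ≈ 0.50.

P(S) = 0.50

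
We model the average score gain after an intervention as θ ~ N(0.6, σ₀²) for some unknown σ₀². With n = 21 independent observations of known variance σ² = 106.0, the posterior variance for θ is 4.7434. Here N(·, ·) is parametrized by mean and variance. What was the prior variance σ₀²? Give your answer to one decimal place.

σ₀² = 78.7

For the Normal–Normal model with known σ², precisions add: τ_n = τ₀ + n/σ².
So 1/σ₀² = 1/4.7434 − 21/106.0 = 0.210819 − 0.198113 = 0.012706.
Hence σ₀² = 1/0.012706 ≈ 78.7.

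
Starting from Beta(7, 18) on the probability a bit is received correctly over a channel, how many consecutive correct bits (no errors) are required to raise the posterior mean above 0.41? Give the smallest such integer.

k = 6

After k correct bits and 0 errors the posterior is Beta(7+k, 18), with mean (7+k)/(7+18+k).
Set (7+k)/(25+k) > 0.41 and solve: k > (0.41·25 − 7)/(1 − 0.41) = 5.508.
The smallest integer exceeding 5.508 is 6, and checking k=6: (13)/(31) = 0.4194 > 0.41.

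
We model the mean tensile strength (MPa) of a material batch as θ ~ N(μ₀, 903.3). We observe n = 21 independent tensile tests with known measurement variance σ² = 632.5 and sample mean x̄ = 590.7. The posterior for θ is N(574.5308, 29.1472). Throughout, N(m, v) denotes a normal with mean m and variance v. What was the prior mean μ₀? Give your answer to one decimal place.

μ₀ = 89.6

The posterior mean is a precision-weighted average: μ_n = (τ₀μ₀ + τ_data·x̄)/(τ₀+τ_data), with τ₀=1/σ₀² and τ_data=n/σ².
Here τ₀ = 1/903.3 = 0.001107 and τ_data = 21/632.5 = 0.033202, so τ_n = 0.034309.
Rearranging for μ₀: μ₀ = (μ_n·τ_n − τ_data·x̄)/τ₀ = (574.5308·0.034309 − 0.033202·590.7) / 0.001107 = 0.099156/0.001107 ≈ 89.6.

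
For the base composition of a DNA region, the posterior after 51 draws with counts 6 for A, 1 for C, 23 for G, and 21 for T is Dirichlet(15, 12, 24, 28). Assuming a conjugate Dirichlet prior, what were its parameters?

For a Dirichlet(α) prior with multinomial counts c, the posterior is Dirichlet(α + c) componentwise.
Subtract each count from the matching posterior parameter: 15−6=9, 12−1=11, 24−23=1, 28−21=7.

Dirichlet(9, 11, 1, 7)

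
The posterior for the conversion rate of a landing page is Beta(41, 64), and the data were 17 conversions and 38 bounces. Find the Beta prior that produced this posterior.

Under Beta–binomial conjugacy the posterior parameters are (α+s, β+f).
Subtract the data counts: 41−17=24, 64−38=26.

Beta(24, 26)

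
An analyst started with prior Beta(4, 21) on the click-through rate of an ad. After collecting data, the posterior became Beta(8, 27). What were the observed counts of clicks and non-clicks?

Under Beta–binomial conjugacy the posterior parameters are (a+s, b+f).
So s = 8 − 4 = 4 and f = 27 − 21 = 6.

4 clicks and 6 non-clicks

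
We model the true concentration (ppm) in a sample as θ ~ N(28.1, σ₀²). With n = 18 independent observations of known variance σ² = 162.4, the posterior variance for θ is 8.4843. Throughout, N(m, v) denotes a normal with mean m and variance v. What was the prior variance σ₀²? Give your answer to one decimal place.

Posterior precision equals prior precision plus data precision: 1/σ_n² = 1/σ₀² + n/σ².
So 1/σ₀² = 1/8.4843 − 18/162.4 = 0.117865 − 0.110837 = 0.007028.
Hence σ₀² = 1/0.007028 ≈ 142.3.

σ₀² = 142.3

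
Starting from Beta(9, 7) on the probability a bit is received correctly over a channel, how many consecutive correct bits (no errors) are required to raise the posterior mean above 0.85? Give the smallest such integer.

k = 31

After k correct bits and 0 errors the posterior is Beta(9+k, 7), with mean (9+k)/(9+7+k).
Set (9+k)/(16+k) > 0.85 and solve: k > (0.85·16 − 9)/(1 − 0.85) = 30.667.
The smallest integer exceeding 30.667 is 31.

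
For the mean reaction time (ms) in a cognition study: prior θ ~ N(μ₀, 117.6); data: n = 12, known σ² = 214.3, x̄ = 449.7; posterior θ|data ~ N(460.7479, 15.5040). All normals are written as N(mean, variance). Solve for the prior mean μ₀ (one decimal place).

μ₀ = 533.5

The posterior mean is a precision-weighted average: μ_n = (τ₀μ₀ + τ_data·x̄)/(τ₀+τ_data), with τ₀=1/σ₀² and τ_data=n/σ².
Here τ₀ = 1/117.6 = 0.008503 and τ_data = 12/214.3 = 0.055996, so τ_n = 0.064499.
Rearranging for μ₀: μ₀ = (μ_n·τ_n − τ_data·x̄)/τ₀ = (460.7479·0.064499 − 0.055996·449.7) / 0.008503 = 4.536378/0.008503 ≈ 533.5.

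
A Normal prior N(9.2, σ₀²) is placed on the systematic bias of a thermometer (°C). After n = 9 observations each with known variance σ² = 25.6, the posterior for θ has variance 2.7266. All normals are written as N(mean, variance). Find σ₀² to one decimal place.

σ₀² = 65.8

For the Normal–Normal model with known σ², precisions add: τ_n = τ₀ + n/σ².
So 1/σ₀² = 1/2.7266 − 9/25.6 = 0.366757 − 0.351562 = 0.015195.
Hence σ₀² = 1/0.015195 ≈ 65.8.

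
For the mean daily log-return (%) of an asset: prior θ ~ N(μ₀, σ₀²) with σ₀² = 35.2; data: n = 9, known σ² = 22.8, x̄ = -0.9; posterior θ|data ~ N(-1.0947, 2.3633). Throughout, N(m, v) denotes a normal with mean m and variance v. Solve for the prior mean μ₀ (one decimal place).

With known observation variance, the Normal–Normal posterior has precision τ_n = τ₀ + n/σ² and mean μ_n = (τ₀μ₀ + (n/σ²)x̄)/τ_n.
Here τ₀ = 1/35.2 = 0.028409 and τ_data = 9/22.8 = 0.394737, so τ_n = 0.423146.
Rearranging for μ₀: μ₀ = (μ_n·τ_n − τ_data·x̄)/τ₀ = (-1.0947·0.423146 − 0.394737·-0.9) / 0.028409 = -0.107955/0.028409 ≈ -3.8.

μ₀ = -3.8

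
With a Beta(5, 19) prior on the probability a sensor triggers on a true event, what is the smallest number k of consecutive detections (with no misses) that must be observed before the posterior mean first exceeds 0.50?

After k detections and 0 misses the posterior is Beta(5+k, 19), with mean (5+k)/(5+19+k).
Set (5+k)/(24+k) > 0.50 and solve: k > (0.50·24 − 5)/(1 − 0.50) = 14.000.
The smallest integer exceeding 14.000 is 15.

k = 15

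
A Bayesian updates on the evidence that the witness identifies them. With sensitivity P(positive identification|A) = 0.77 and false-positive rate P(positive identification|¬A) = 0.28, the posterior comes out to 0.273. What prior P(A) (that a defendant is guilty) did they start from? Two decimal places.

Bayes' rule in odds form gives O(A|E) = O(A)·[P(E|A)/P(E|¬A)], hence O(A) = O(A|E)/LR.
Posterior odds = 0.273/(1−0.273) = 0.3755. LR = 0.77/0.28 = 2.7500.
Prior odds = 0.3755/2.7500 = 0.1365, so P(A) = 0.1365/(1+0.1365) ≈ 0.12.

P(A) = 0.12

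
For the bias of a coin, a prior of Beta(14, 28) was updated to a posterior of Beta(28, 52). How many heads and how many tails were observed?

Under Beta–binomial conjugacy the posterior parameters are (α+s, β+f).
So s = 28 − 14 = 14 and f = 52 − 28 = 24.

14 heads and 24 tails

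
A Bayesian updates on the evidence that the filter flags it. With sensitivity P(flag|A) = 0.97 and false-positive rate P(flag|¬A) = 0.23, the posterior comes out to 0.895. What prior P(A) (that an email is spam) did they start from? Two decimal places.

In odds form, posterior odds = prior odds × likelihood ratio, so prior odds = posterior odds ÷ LR.
Posterior odds = 0.895/(1−0.895) = 8.5238. LR = 0.97/0.23 = 4.2174.
Prior odds = 8.5238/4.2174 = 2.0211, so P(A) = 2.0211/(1+2.0211) ≈ 0.67.

P(A) = 0.67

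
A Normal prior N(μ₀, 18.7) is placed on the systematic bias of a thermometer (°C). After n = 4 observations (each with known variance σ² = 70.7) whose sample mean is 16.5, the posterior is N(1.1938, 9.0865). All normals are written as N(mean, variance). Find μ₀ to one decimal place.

The posterior mean is a precision-weighted average: μ_n = (τ₀μ₀ + τ_data·x̄)/(τ₀+τ_data), with τ₀=1/σ₀² and τ_data=n/σ².
Here τ₀ = 1/18.7 = 0.053476 and τ_data = 4/70.7 = 0.056577, so τ_n = 0.110053.
Rearranging for μ₀: μ₀ = (μ_n·τ_n − τ_data·x̄)/τ₀ = (1.1938·0.110053 − 0.056577·16.5) / 0.053476 = -0.802139/0.053476 ≈ -15.0.

μ₀ = -15.0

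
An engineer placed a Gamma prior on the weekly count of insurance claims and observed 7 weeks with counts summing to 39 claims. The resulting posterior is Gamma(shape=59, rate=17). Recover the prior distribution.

Gamma(shape=20, rate=10)

Gamma–Poisson conjugacy: posterior shape = α + Σxᵢ, posterior rate = β + n.
So α = 59 − 39 = 20 and β = 17 − 7 = 10.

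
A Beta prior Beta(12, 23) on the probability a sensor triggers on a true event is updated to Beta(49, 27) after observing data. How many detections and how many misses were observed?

A Beta(a, b) prior with s successes and f failures in binomial data gives a Beta(a+s, b+f) posterior.
So s = 49 − 12 = 37 and f = 27 − 23 = 4.

37 detections and 4 misses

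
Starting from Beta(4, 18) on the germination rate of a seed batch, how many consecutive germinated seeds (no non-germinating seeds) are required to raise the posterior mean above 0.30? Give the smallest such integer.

After k germinated seeds and 0 non-germinating seeds the posterior is Beta(4+k, 18), with mean (4+k)/(4+18+k).
Set (4+k)/(22+k) > 0.30 and solve: k > (0.30·22 − 4)/(1 − 0.30) = 3.714.
The smallest integer exceeding 3.714 is 4, and checking k=4: (8)/(26) = 0.3077 > 0.30.

k = 4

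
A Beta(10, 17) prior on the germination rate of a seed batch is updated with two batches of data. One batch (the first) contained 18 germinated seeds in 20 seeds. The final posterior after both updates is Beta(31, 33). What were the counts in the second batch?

Because Beta–binomial updating is additive in the counts, the combined data contributed (α_post−α_prior, β_post−β_prior) successes and failures.
Total across both batches: 31−10=21 germinated seeds, 33−17=16 non-germinating seeds.
Subtract the first batch: 21−18=3 germinated seeds and 16−2=14 non-germinating seeds.

3 germinated seeds and 14 non-germinating seeds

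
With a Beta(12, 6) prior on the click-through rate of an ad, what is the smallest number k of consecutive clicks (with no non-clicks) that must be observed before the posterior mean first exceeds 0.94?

k = 83

After k clicks and 0 non-clicks the posterior is Beta(12+k, 6), with mean (12+k)/(12+6+k).
Set (12+k)/(18+k) > 0.94 and solve: k > (0.94·18 − 12)/(1 − 0.94) = 82.000.
The smallest integer exceeding 82.000 is 83, and checking k=83: (95)/(101) = 0.9406 > 0.94.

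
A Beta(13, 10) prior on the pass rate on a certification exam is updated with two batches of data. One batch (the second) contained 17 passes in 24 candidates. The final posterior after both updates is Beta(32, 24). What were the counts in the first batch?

Sequential conjugate updates are equivalent to a single update on the pooled data, so total successes = posterior α − prior α and total failures = posterior β − prior β.
Total across both batches: 32−13=19 passes, 24−10=14 failures.
Subtract the second batch: 19−17=2 passes and 14−7=7 failures.

2 passes and 7 failures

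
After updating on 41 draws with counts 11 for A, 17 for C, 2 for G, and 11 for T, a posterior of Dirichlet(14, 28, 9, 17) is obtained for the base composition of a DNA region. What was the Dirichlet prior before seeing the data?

Dirichlet(3, 11, 7, 6)

For a Dirichlet(α) prior with multinomial counts c, the posterior is Dirichlet(α + c) componentwise.
Subtract each count from the matching posterior parameter: 14−11=3, 28−17=11, 9−2=7, 17−11=6.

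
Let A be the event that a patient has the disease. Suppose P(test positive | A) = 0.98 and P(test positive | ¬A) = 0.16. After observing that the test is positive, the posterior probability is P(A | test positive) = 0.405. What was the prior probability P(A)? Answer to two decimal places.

P(A) = 0.10

Bayes' rule in odds form gives O(A|E) = O(A)·[P(E|A)/P(E|¬A)], hence O(A) = O(A|E)/LR.
Posterior odds = 0.405/(1−0.405) = 0.6807. LR = 0.98/0.16 = 6.1250.
Prior odds = 0.6807/6.1250 = 0.1111, so P(A) = 0.1111/(1+0.1111) ≈ 0.10.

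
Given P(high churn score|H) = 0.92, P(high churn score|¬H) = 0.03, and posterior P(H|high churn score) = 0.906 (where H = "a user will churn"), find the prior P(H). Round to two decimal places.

P(H) = 0.24

Bayes' rule in odds form gives O(H|E) = O(H)·[P(E|H)/P(E|¬H)], hence O(H) = O(H|E)/LR.
Posterior odds = 0.906/(1−0.906) = 9.6383. LR = 0.92/0.03 = 30.6667.
Prior odds = 9.6383/30.6667 = 0.3143, so P(H) = 0.3143/(1+0.3143) ≈ 0.24.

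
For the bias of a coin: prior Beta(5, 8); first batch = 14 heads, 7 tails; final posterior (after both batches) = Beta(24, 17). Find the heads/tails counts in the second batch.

Because Beta–binomial updating is additive in the counts, the combined data contributed (α_post−α_prior, β_post−β_prior) successes and failures.
Total across both batches: 24−5=19 heads, 17−8=9 tails.
Subtract the first batch: 19−14=5 heads and 9−7=2 tails.

5 heads and 2 tails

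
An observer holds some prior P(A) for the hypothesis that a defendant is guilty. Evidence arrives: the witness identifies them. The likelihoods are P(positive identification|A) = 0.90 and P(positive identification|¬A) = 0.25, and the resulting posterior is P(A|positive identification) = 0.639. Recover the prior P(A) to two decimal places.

P(A) = 0.33

In odds form, posterior odds = prior odds × likelihood ratio, so prior odds = posterior odds ÷ LR.
Posterior odds = 0.639/(1−0.639) = 1.7701. LR = 0.90/0.25 = 3.6000.
Prior odds = 1.7701/3.6000 = 0.4917, so P(A) = 0.4917/(1+0.4917) ≈ 0.33.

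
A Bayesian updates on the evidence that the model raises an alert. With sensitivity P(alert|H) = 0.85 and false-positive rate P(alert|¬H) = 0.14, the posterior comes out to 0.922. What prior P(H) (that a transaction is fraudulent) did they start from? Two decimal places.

P(H) = 0.66

In odds form, posterior odds = prior odds × likelihood ratio, so prior odds = posterior odds ÷ LR.
Posterior odds = 0.922/(1−0.922) = 11.8205. LR = 0.85/0.14 = 6.0714.
Prior odds = 11.8205/6.0714 = 1.9469, so P(H) = 1.9469/(1+1.9469) ≈ 0.66.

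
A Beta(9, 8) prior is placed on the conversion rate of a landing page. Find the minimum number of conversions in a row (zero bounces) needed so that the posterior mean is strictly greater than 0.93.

After k conversions and 0 bounces the posterior is Beta(9+k, 8), with mean (9+k)/(9+8+k).
Set (9+k)/(17+k) > 0.93 and solve: k > (0.93·17 − 9)/(1 − 0.93) = 97.286.
The smallest integer exceeding 97.286 is 98, and checking k=98: (107)/(115) = 0.9304 > 0.93.

k = 98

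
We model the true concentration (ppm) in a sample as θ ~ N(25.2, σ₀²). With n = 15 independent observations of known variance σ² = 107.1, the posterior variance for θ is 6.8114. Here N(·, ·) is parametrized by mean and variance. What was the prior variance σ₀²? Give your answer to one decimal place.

σ₀² = 148.0

For the Normal–Normal model with known σ², precisions add: τ_n = τ₀ + n/σ².
So 1/σ₀² = 1/6.8114 − 15/107.1 = 0.146813 − 0.140056 = 0.006757.
Hence σ₀² = 1/0.006757 ≈ 148.0.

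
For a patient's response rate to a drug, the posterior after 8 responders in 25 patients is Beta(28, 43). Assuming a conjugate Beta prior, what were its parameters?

Beta(20, 26)

Under Beta–binomial conjugacy the posterior parameters are (α+s, β+f).
So α = 28 − 8 = 20 and β = 43 − 17 = 26.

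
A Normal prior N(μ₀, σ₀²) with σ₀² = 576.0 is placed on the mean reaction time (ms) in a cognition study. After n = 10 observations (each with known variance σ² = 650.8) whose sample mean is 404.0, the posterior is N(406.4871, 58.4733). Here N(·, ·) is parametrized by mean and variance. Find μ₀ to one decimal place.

The posterior mean is a precision-weighted average: μ_n = (τ₀μ₀ + τ_data·x̄)/(τ₀+τ_data), with τ₀=1/σ₀² and τ_data=n/σ².
Here τ₀ = 1/576.0 = 0.001736 and τ_data = 10/650.8 = 0.015366, so τ_n = 0.017102.
Rearranging for μ₀: μ₀ = (μ_n·τ_n − τ_data·x̄)/τ₀ = (406.4871·0.017102 − 0.015366·404.0) / 0.001736 = 0.743878/0.001736 ≈ 428.5.

μ₀ = 428.5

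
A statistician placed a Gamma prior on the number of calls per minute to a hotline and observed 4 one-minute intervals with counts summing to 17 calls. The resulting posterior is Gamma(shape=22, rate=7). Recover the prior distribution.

Gamma(shape=5, rate=3)

A Gamma(α, β) prior (rate parametrization) on a Poisson rate with n observations summing to S gives posterior Gamma(α+S, β+n).
So α = 22 − 17 = 5 and β = 7 − 4 = 3.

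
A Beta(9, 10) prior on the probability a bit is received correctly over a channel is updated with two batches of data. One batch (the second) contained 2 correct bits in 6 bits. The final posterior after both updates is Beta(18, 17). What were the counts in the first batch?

7 correct bits and 3 errors

Because Beta–binomial updating is additive in the counts, the combined data contributed (α_post−α_prior, β_post−β_prior) successes and failures.
Total across both batches: 18−9=9 correct bits, 17−10=7 errors.
Subtract the second batch: 9−2=7 correct bits and 7−4=3 errors.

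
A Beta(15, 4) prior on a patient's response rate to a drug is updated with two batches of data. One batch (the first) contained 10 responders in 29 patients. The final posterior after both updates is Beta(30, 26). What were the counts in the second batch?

5 responders and 3 non-responders

Because Beta–binomial updating is additive in the counts, the combined data contributed (α_post−α_prior, β_post−β_prior) successes and failures.
Total across both batches: 30−15=15 responders, 26−4=22 non-responders.
Subtract the first batch: 15−10=5 responders and 22−19=3 non-responders.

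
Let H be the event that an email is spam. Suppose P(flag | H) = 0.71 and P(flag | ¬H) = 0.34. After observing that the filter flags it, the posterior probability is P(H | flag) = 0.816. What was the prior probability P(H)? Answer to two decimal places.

P(H) = 0.68

In odds form, posterior odds = prior odds × likelihood ratio, so prior odds = posterior odds ÷ LR.
Posterior odds = 0.816/(1−0.816) = 4.4348. LR = 0.71/0.34 = 2.0882.
Prior odds = 4.4348/2.0882 = 2.1237, so P(H) = 2.1237/(1+2.1237) ≈ 0.68.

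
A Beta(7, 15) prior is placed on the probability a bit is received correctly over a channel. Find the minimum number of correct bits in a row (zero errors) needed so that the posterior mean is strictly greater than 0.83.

k = 67

After k correct bits and 0 errors the posterior is Beta(7+k, 15), with mean (7+k)/(7+15+k).
Set (7+k)/(22+k) > 0.83 and solve: k > (0.83·22 − 7)/(1 − 0.83) = 66.235.
The smallest integer exceeding 66.235 is 67.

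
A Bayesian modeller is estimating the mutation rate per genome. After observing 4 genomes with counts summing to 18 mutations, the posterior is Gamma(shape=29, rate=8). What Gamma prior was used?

Gamma(shape=11, rate=4)

Gamma–Poisson conjugacy: posterior shape = α + Σxᵢ, posterior rate = β + n.
So α = 29 − 18 = 11 and β = 8 − 4 = 4.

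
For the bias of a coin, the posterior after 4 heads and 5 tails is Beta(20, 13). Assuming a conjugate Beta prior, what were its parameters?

Under Beta–binomial conjugacy the posterior parameters are (a+s, b+f).
Subtract the data counts: 20−4=16, 13−5=8.

Beta(16, 8)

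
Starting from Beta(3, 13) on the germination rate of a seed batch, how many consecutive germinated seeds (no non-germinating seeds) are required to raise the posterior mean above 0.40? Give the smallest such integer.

After k germinated seeds and 0 non-germinating seeds the posterior is Beta(3+k, 13), with mean (3+k)/(3+13+k).
Set (3+k)/(16+k) > 0.40 and solve: k > (0.40·16 − 3)/(1 − 0.40) = 5.667.
The smallest integer exceeding 5.667 is 6, and checking k=6: (9)/(22) = 0.4091 > 0.40.

k = 6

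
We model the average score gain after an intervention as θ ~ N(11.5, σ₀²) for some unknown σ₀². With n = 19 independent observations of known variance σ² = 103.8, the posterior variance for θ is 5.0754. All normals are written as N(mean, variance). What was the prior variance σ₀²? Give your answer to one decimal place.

σ₀² = 71.5

For the Normal–Normal model with known σ², precisions add: τ_n = τ₀ + n/σ².
So 1/σ₀² = 1/5.0754 − 19/103.8 = 0.197029 − 0.183044 = 0.013985.
Hence σ₀² = 1/0.013985 ≈ 71.5.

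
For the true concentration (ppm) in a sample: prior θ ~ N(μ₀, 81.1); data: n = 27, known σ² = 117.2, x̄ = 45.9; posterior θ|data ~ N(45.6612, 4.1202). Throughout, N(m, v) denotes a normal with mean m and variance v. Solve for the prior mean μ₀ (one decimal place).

The posterior mean is a precision-weighted average: μ_n = (τ₀μ₀ + τ_data·x̄)/(τ₀+τ_data), with τ₀=1/σ₀² and τ_data=n/σ².
Here τ₀ = 1/81.1 = 0.012330 and τ_data = 27/117.2 = 0.230375, so τ_n = 0.242705.
Rearranging for μ₀: μ₀ = (μ_n·τ_n − τ_data·x̄)/τ₀ = (45.6612·0.242705 − 0.230375·45.9) / 0.012330 = 0.507989/0.012330 ≈ 41.2.

μ₀ = 41.2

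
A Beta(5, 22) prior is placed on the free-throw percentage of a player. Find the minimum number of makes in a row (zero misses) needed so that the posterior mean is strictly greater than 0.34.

k = 7

After k makes and 0 misses the posterior is Beta(5+k, 22), with mean (5+k)/(5+22+k).
Set (5+k)/(27+k) > 0.34 and solve: k > (0.34·27 − 5)/(1 − 0.34) = 6.333.
The smallest integer exceeding 6.333 is 7.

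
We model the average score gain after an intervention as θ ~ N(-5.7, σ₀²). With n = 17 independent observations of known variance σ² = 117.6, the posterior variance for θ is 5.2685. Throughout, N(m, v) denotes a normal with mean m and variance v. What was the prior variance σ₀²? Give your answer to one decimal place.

Posterior precision equals prior precision plus data precision: 1/σ_n² = 1/σ₀² + n/σ².
So 1/σ₀² = 1/5.2685 − 17/117.6 = 0.189807 − 0.144558 = 0.045249.
Hence σ₀² = 1/0.045249 ≈ 22.1.

σ₀² = 22.1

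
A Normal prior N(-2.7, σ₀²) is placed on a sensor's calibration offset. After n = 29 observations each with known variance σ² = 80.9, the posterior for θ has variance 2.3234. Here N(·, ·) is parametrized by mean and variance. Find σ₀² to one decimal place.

σ₀² = 13.9

For the Normal–Normal model with known σ², precisions add: τ_n = τ₀ + n/σ².
So 1/σ₀² = 1/2.3234 − 29/80.9 = 0.430404 − 0.358467 = 0.071937.
Hence σ₀² = 1/0.071937 ≈ 13.9.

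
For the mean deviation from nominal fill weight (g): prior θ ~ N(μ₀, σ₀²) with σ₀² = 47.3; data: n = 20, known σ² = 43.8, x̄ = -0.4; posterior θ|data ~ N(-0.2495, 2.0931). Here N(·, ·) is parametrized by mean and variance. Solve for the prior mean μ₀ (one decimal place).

μ₀ = 3.0

The posterior mean is a precision-weighted average: μ_n = (τ₀μ₀ + τ_data·x̄)/(τ₀+τ_data), with τ₀=1/σ₀² and τ_data=n/σ².
Here τ₀ = 1/47.3 = 0.021142 and τ_data = 20/43.8 = 0.456621, so τ_n = 0.477763.
Rearranging for μ₀: μ₀ = (μ_n·τ_n − τ_data·x̄)/τ₀ = (-0.2495·0.477763 − 0.456621·-0.4) / 0.021142 = 0.063447/0.021142 ≈ 3.0.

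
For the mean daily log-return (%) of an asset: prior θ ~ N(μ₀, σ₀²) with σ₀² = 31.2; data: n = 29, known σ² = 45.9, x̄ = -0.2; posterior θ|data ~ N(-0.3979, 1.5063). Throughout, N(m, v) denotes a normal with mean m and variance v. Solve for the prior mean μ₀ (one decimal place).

μ₀ = -4.3

With known observation variance, the Normal–Normal posterior has precision τ_n = τ₀ + n/σ² and mean μ_n = (τ₀μ₀ + (n/σ²)x̄)/τ_n.
Here τ₀ = 1/31.2 = 0.032051 and τ_data = 29/45.9 = 0.631808, so τ_n = 0.663859.
Rearranging for μ₀: μ₀ = (μ_n·τ_n − τ_data·x̄)/τ₀ = (-0.3979·0.663859 − 0.631808·-0.2) / 0.032051 = -0.137788/0.032051 ≈ -4.3.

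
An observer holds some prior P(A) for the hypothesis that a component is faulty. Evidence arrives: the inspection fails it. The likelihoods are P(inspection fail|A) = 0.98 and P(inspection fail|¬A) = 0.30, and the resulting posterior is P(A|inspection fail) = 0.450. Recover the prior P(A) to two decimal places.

P(A) = 0.20

In odds form, posterior odds = prior odds × likelihood ratio, so prior odds = posterior odds ÷ LR.
Posterior odds = 0.450/(1−0.450) = 0.8182. LR = 0.98/0.30 = 3.2667.
Prior odds = 0.8182/3.2667 = 0.2505, so P(A) = 0.2505/(1+0.2505) ≈ 0.20.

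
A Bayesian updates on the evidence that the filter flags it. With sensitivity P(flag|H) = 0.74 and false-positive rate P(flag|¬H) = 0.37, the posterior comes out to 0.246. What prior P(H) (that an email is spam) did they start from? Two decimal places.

P(H) = 0.14

In odds form, posterior odds = prior odds × likelihood ratio, so prior odds = posterior odds ÷ LR.
Posterior odds = 0.246/(1−0.246) = 0.3263. LR = 0.74/0.37 = 2.0000.
Prior odds = 0.3263/2.0000 = 0.1631, so P(H) = 0.1631/(1+0.1631) ≈ 0.14.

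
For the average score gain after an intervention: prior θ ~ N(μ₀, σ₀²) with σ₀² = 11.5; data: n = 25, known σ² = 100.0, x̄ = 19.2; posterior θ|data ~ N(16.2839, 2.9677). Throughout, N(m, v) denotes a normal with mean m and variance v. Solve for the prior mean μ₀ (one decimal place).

With known observation variance, the Normal–Normal posterior has precision τ_n = τ₀ + n/σ² and mean μ_n = (τ₀μ₀ + (n/σ²)x̄)/τ_n.
Here τ₀ = 1/11.5 = 0.086957 and τ_data = 25/100.0 = 0.250000, so τ_n = 0.336957.
Rearranging for μ₀: μ₀ = (μ_n·τ_n − τ_data·x̄)/τ₀ = (16.2839·0.336957 − 0.250000·19.2) / 0.086957 = 0.686974/0.086957 ≈ 7.9.

μ₀ = 7.9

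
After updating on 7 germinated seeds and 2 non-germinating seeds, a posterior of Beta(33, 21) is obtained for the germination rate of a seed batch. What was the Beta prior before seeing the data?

Beta is conjugate to the binomial likelihood: posterior = Beta(α+s, β+f).
So α = 33 − 7 = 26 and β = 21 − 2 = 19.

Beta(26, 19)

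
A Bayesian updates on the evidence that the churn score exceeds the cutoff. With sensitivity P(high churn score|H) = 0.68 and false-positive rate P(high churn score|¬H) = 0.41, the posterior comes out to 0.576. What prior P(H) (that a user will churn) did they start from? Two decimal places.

Bayes' rule in odds form gives O(H|E) = O(H)·[P(E|H)/P(E|¬H)], hence O(H) = O(H|E)/LR.
Posterior odds = 0.576/(1−0.576) = 1.3585. LR = 0.68/0.41 = 1.6585.
Prior odds = 1.3585/1.6585 = 0.8191, so P(H) = 0.8191/(1+0.8191) ≈ 0.45.

P(H) = 0.45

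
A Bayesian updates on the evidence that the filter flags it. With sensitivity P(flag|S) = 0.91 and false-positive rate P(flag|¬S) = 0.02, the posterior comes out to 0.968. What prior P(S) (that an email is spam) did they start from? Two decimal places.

P(S) = 0.40

In odds form, posterior odds = prior odds × likelihood ratio, so prior odds = posterior odds ÷ LR.
Posterior odds = 0.968/(1−0.968) = 30.2500. LR = 0.91/0.02 = 45.5000.
Prior odds = 30.2500/45.5000 = 0.6648, so P(S) = 0.6648/(1+0.6648) ≈ 0.40.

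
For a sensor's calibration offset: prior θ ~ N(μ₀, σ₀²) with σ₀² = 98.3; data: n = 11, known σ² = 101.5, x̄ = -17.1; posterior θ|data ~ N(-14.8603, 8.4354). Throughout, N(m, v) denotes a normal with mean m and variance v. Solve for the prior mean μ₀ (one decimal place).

The posterior mean is a precision-weighted average: μ_n = (τ₀μ₀ + τ_data·x̄)/(τ₀+τ_data), with τ₀=1/σ₀² and τ_data=n/σ².
Here τ₀ = 1/98.3 = 0.010173 and τ_data = 11/101.5 = 0.108374, so τ_n = 0.118547.
Rearranging for μ₀: μ₀ = (μ_n·τ_n − τ_data·x̄)/τ₀ = (-14.8603·0.118547 − 0.108374·-17.1) / 0.010173 = 0.091551/0.010173 ≈ 9.0.

μ₀ = 9.0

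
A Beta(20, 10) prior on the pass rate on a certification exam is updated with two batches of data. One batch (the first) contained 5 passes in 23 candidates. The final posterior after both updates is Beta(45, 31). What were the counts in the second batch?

20 passes and 3 failures

Because Beta–binomial updating is additive in the counts, the combined data contributed (α_post−α_prior, β_post−β_prior) successes and failures.
Total across both batches: 45−20=25 passes, 31−10=21 failures.
Subtract the first batch: 25−5=20 passes and 21−18=3 failures.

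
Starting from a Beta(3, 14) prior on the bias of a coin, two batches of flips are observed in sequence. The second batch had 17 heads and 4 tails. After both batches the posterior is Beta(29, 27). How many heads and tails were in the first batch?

Because Beta–binomial updating is additive in the counts, the combined data contributed (α_post−α_prior, β_post−β_prior) successes and failures.
Total across both batches: 29−3=26 heads, 27−14=13 tails.
Subtract the second batch: 26−17=9 heads and 13−4=9 tails.

9 heads and 9 tails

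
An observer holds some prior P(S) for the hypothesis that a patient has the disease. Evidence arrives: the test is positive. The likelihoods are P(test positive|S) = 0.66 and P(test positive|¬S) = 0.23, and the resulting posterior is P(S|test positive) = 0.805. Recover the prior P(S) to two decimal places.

Bayes' rule in odds form gives O(S|E) = O(S)·[P(E|S)/P(E|¬S)], hence O(S) = O(S|E)/LR.
Posterior odds = 0.805/(1−0.805) = 4.1282. LR = 0.66/0.23 = 2.8696.
Prior odds = 4.1282/2.8696 = 1.4386, so P(S) = 1.4386/(1+1.4386) ≈ 0.59.

P(S) = 0.59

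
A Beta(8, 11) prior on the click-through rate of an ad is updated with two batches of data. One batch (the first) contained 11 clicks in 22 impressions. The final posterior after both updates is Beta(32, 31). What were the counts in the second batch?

13 clicks and 9 non-clicks

Sequential conjugate updates are equivalent to a single update on the pooled data, so total successes = posterior α − prior α and total failures = posterior β − prior β.
Total across both batches: 32−8=24 clicks, 31−11=20 non-clicks.
Subtract the first batch: 24−11=13 clicks and 20−11=9 non-clicks.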